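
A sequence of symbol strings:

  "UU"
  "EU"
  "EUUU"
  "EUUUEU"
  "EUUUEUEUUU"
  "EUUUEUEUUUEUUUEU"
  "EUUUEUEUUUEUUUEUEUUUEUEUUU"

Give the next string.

This is a Fibonacci-style word recurrence s(k) = s(k−1)·s(k−2): e.g. EU·UU = EUUU.
So term 8 is EUUUEUEUUUEUUUEUEUUUEUEUUU·EUUUEUEUUUEUUUEU.

EUUUEUEUUUEUUUEUEUUUEUEUUUEUUUEUEUUUEUUUEU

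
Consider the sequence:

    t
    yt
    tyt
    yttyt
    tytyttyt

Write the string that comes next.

From term 3 onward, concatenate the second-to-last term with the last: t·yt = tyt, yt·tyt = yttyt, …
So term 6 is yttyt·tytyttyt.

yttyttytyttyt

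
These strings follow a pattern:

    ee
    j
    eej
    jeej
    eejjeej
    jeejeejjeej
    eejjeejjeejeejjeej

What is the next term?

jeejeejjeejeejjeejjeejeejjeej

Each term (from the third on) is the two preceding terms concatenated in order: term 3 = ee·j = eej.
So term 8 is jeejeejjeej·eejjeejjeejeejjeej.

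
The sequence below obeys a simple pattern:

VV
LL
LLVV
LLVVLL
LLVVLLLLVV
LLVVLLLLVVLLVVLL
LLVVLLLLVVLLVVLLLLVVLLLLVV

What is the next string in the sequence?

Each term (from the third on) is the previous term followed by the one before it: term 3 = LL·VV = LLVV.
The next term joins LLVVLLLLVVLLVVLLLLVVLLLLVV and LLVVLLLLVVLLVVLL.

LLVVLLLLVVLLVVLLLLVVLLLLVVLLVVLLLLVVLLVVLL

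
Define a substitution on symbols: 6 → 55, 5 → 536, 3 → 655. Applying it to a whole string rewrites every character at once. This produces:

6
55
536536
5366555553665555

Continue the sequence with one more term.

Rewriting the 16 symbols of 5366555553665555 one by one yields 536 655 55 55 536 536 536 536 536 655 55 55 536 536 536 536; concatenated:

53665555555365365365365366555555536536536536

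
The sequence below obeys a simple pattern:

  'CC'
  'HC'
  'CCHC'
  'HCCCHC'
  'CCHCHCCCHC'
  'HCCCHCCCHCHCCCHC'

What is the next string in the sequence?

From term 3 onward, concatenate the second-to-last term with the last: CC·HC = CCHC, HC·CCHC = HCCCHC, …
Continuing: CCHCHCCCHC · HCCCHCCCHCHCCCHC gives term 7.

CCHCHCCCHCHCCCHCCCHCHCCCHC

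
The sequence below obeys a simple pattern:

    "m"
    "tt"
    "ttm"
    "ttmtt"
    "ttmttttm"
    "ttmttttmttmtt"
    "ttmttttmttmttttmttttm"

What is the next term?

This is a Fibonacci-style word recurrence s(k) = s(k−1)·s(k−2): e.g. tt·m = ttm.
The next term joins ttmttttmttmttttmttttm and ttmttttmttmtt.

ttmttttmttmttttmttttmttmttttmttmtt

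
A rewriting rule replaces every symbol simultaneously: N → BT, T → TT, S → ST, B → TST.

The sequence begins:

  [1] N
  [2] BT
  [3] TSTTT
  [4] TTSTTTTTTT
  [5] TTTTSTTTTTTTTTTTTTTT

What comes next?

TTTTTTTTSTTTTTTTTTTTTTTTTTTTTTTTTTTTTTTT

φ(TTTTSTTTTTTTTTTTTTTT) expands symbol-by-symbol to TT TT TT TT ST TT TT TT TT TT TT TT TT TT TT TT TT TT TT TT; joining the 20 pieces gives the next term.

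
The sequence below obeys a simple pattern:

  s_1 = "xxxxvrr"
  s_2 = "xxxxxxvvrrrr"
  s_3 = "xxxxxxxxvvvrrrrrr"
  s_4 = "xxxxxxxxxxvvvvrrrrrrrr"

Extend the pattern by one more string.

xxxxxxxxxxxxvvvvvrrrrrrrrrr

Each string has the form x^{2n+2} v^{n} r^{2n} (n = 1, 2, …).
At n = 5 the blocks have lengths 12, 5, 10.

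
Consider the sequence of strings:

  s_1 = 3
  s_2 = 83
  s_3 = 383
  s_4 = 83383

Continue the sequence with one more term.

Each term (from the third on) is the two preceding terms concatenated in order: term 3 = 3·83 = 383.
The next term joins 383 and 83383.

38383383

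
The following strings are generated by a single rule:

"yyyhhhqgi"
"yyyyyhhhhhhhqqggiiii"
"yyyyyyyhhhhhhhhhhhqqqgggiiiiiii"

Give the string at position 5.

Reading off run lengths: y runs 3, 5, 7; h runs 3, 7, 11; q runs 1, 2, 3; g runs 1, 2, 3; i runs 1, 4, 7 — each is linear in n (n = 1, 2, …).
Setting n = 5 gives 11, 19, 5, 5, 13 characters in each block.

yyyyyyyyyyyhhhhhhhhhhhhhhhhhhhqqqqqgggggiiiiiiiiiiiii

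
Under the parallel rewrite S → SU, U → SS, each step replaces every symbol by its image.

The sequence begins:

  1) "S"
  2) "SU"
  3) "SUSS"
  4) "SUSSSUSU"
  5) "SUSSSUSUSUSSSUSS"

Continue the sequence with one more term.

Replace each of the 16 characters of SUSSSUSUSUSSSUSS in place — SU SS SU SU SU SS SU SS SU SS SU SU SU SS SU SU — and concatenate.

SUSSSUSUSUSSSUSSSUSSSUSUSUSSSUSU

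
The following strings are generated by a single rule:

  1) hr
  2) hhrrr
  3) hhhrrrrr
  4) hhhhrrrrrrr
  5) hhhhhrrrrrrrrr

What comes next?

Term n consists of n h's, followed by 2n-1 r's (n = 1, 2, …).
For the next term, n = 6, so the run lengths are 6, 11.

hhhhhhrrrrrrrrrrr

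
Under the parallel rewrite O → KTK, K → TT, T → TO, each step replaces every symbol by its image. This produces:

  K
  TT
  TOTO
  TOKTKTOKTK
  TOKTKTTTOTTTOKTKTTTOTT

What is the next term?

Rewriting the 22 symbols of TOKTKTTTOTTTOKTKTTTOTT one by one yields TO KTK TT TO TT TO TO TO KTK TO TO TO KTK TT TO TT TO TO TO KTK TO TO; concatenated:

TOKTKTTTOTTTOTOTOKTKTOTOTOKTKTTTOTTTOTOTOKTKTOTO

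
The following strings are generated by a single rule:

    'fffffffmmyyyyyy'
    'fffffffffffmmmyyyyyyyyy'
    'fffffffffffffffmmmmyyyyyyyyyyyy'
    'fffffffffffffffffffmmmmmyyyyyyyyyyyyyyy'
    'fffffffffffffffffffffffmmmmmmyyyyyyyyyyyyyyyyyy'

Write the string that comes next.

fffffffffffffffffffffffffffmmmmmmmyyyyyyyyyyyyyyyyyyyyy

Reading off run lengths: f runs 7, 11, 15, 19, 23; m runs 2, 3, 4, 5, 6; y runs 6, 9, 12, 15, 18 — each is linear in n, where the shown terms are n = 2, 3, 4, 5, 6.
Setting n = 7 gives 27, 7, 21 characters in each block.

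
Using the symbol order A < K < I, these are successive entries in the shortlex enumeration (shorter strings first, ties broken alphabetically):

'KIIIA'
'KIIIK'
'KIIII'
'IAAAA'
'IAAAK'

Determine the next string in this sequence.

IAAAI

Treat IAAAK as a base-3 numeral over the given alphabet and add one, carrying through any trailing I's.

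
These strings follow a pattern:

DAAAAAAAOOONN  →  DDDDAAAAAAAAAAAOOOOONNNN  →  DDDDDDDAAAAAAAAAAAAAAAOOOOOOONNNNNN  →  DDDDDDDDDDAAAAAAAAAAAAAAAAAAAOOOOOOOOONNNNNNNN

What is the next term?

The n-th term is 3n-2 D's then 4n+3 A's then 2n+1 O's then 2n N's (n = 1, 2, …).
For the next term, n = 5, so the run lengths are 13, 23, 11, 10.

DDDDDDDDDDDDDAAAAAAAAAAAAAAAAAAAAAAAOOOOOOOOOOONNNNNNNNNN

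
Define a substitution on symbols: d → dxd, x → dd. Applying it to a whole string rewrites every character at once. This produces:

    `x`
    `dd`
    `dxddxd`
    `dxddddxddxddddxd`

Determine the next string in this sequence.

dxddddxddxddxddxddddxddxddddxddxddxddxddddxd

φ(dxddddxddxddddxd) expands symbol-by-symbol to dxd dd dxd dxd dxd dxd dd dxd dxd dd dxd dxd dxd dxd dd dxd; joining the 16 pieces gives the next term.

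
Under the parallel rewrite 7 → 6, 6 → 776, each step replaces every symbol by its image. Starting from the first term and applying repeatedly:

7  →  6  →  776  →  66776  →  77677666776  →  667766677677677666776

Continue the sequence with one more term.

Rewriting the 21 symbols of 667766677677677666776 one by one yields 776 776 6 6 776 776 776 6 6 776 6 6 776 6 6 776 776 776 6 6 776; concatenated:

7767766677677677666776667766677677677666776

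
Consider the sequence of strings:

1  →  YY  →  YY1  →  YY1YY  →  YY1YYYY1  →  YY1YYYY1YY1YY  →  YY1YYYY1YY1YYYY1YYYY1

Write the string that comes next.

YY1YYYY1YY1YYYY1YYYY1YY1YYYY1YY1YY

Each term (from the third on) is the previous term followed by the one before it: term 3 = YY·1 = YY1.
Continuing: YY1YYYY1YY1YYYY1YYYY1 · YY1YYYY1YY1YY gives term 8.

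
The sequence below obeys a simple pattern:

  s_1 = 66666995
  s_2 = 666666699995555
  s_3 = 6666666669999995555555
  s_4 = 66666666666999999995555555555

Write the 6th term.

The n-th term is 2n+3 6's then 2n 9's then 3n-2 5's (n = 1, 2, …).
For term 6, n = 6, so the run lengths are 15, 12, 16.

6666666666666669999999999995555555555555555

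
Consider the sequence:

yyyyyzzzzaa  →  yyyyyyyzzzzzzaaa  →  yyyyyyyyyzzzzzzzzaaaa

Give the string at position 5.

Reading off run lengths: y runs 5, 7, 9; z runs 4, 6, 8; a runs 2, 3, 4 — each is linear in n, where the shown terms are n = 2, 3, 4.
For term 5, n = 6, so the run lengths are 13, 12, 6.

yyyyyyyyyyyyyzzzzzzzzzzzzaaaaaa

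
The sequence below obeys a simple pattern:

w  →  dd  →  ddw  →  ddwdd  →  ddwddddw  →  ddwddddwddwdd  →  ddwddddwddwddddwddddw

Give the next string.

ddwddddwddwddddwddddwddwddddwddwdd

From term 3 onward, concatenate the last term with the second-to-last: dd·w = ddw, ddw·dd = ddwdd, …
The next term joins ddwddddwddwddddwddddw and ddwddddwddwdd.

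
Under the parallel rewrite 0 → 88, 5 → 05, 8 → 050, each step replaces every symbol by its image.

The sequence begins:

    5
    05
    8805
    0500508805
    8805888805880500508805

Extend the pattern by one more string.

Applying the rule to each of the 22 symbols of 8805888805880500508805 gives the pieces 050 050 88 05 050 050 050 050 88 05 050 050 88 05 88 88 05 88 050 050 88 05, which concatenate to the answer.

050050880505005005005088050500508805888805880500508805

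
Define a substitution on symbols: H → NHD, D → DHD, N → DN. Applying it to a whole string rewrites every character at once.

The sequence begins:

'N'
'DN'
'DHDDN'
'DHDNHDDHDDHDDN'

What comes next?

DHDNHDDHDDNNHDDHDDHDNHDDHDDHDNHDDHDDHDDN

φ(DHDNHDDHDDHDDN) expands symbol-by-symbol to DHD NHD DHD DN NHD DHD DHD NHD DHD DHD NHD DHD DHD DN; joining the 14 pieces gives the next term.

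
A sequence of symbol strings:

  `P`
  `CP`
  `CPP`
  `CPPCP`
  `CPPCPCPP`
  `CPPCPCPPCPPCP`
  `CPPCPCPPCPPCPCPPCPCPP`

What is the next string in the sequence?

This is a Fibonacci-style word recurrence s(k) = s(k−1)·s(k−2): e.g. CP·P = CPP.
Continuing: CPPCPCPPCPPCPCPPCPCPP · CPPCPCPPCPPCP gives term 8.

CPPCPCPPCPPCPCPPCPCPPCPPCPCPPCPPCP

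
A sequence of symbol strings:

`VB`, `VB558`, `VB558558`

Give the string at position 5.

VB558558558558

Every step adds 558 to the end: s(k+1) = s(k)·558.
From VB558558, 2 further steps: VB558558 → VB558558558 → (answer).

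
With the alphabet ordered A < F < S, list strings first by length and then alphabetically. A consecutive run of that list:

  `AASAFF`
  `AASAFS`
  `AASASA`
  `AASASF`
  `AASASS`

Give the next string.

AASFAA

The successor of AASASS increments the rightmost position that isn't already S and resets every position after it to A.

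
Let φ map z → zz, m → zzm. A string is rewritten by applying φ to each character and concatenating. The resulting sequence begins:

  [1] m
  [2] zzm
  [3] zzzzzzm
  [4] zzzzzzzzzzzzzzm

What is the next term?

Rewriting the 15 symbols of zzzzzzzzzzzzzzm one by one yields zz zz zz zz zz zz zz zz zz zz zz zz zz zz zzm; concatenated:

zzzzzzzzzzzzzzzzzzzzzzzzzzzzzzm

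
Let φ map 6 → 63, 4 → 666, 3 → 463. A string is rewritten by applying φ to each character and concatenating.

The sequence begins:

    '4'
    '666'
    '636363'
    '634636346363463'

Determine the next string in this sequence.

634636666346363463666634636346366663463

φ(634636346363463) expands symbol-by-symbol to 63 463 666 63 463 63 463 666 63 463 63 463 666 63 463; joining the 15 pieces gives the next term.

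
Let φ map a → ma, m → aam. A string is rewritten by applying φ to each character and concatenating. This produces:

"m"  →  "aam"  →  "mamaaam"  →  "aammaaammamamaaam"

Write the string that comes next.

Rewriting the 17 symbols of aammaaammamamaaam one by one yields ma ma aam aam ma ma ma aam aam ma aam ma aam ma ma ma aam; concatenated:

mamaaamaammamamaaamaammaaammaaammamamaaam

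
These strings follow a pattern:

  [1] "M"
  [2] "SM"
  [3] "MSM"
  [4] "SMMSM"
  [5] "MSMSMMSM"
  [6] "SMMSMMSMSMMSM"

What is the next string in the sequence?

From term 3 onward, concatenate the second-to-last term with the last: M·SM = MSM, SM·MSM = SMMSM, …
The next term joins MSMSMMSM and SMMSMMSMSMMSM.

MSMSMMSMSMMSMMSMSMMSM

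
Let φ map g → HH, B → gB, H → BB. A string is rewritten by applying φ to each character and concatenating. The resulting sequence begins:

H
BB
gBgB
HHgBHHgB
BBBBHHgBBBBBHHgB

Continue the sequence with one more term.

gBgBgBgBBBBBHHgBgBgBgBgBBBBBHHgB

Replace each of the 16 characters of BBBBHHgBBBBBHHgB in place — gB gB gB gB BB BB HH gB gB gB gB gB BB BB HH gB — and concatenate.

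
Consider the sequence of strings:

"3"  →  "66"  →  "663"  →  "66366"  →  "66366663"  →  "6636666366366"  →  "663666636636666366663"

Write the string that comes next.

From term 3 onward, concatenate the last term with the second-to-last: 66·3 = 663, 663·66 = 66366, …
The next term joins 663666636636666366663 and 6636666366366.

6636666366366663666636636666366366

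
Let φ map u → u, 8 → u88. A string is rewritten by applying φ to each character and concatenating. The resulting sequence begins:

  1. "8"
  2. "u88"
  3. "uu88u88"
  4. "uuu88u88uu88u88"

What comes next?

Replace each of the 15 characters of uuu88u88uu88u88 in place — u u u u88 u88 u u88 u88 u u u88 u88 u u88 u88 — and concatenate.

uuuu88u88uu88u88uuu88u88uu88u88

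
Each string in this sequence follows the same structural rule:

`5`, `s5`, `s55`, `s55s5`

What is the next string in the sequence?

Each term (from the third on) is the previous term followed by the one before it: term 3 = s5·5 = s55.
So term 5 is s55s5·s55.

s55s5s55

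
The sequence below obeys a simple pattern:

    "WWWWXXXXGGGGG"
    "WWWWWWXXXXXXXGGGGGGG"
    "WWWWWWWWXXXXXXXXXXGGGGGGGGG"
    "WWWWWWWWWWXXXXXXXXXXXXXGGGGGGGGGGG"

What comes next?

Term n consists of 2n W's, followed by 3n-2 X's, followed by 2n+1 G's, where the shown terms are n = 2, 3, 4, 5.
At n = 6 the blocks have lengths 12, 16, 13.

WWWWWWWWWWWWXXXXXXXXXXXXXXXXGGGGGGGGGGGGG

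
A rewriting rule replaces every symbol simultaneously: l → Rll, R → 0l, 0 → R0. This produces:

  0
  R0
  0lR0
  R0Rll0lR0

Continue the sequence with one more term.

Rewriting each symbol of R0Rll0lR0: R→0l, 0→R0, R→0l, l→Rll, l→Rll, 0→R0, l→Rll, R→0l, 0→R0, which concatenates to 0l R0 0l Rll Rll R0 Rll 0l R0.

0lR00lRllRllR0Rll0lR0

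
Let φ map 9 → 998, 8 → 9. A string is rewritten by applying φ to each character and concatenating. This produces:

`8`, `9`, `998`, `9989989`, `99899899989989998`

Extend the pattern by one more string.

99899899989989998998998999899899989989989

Applying the rule to each of the 17 symbols of 99899899989989998 gives the pieces 998 998 9 998 998 9 998 998 998 9 998 998 9 998 998 998 9, which concatenate to the answer.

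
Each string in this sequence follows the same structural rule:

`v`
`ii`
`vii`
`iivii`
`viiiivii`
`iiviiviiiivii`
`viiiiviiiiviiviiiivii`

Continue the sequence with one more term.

This is a Fibonacci-style word recurrence s(k) = s(k−2)·s(k−1): e.g. v·ii = vii.
So term 8 is iiviiviiiivii·viiiiviiiiviiviiiivii.

iiviiviiiiviiviiiiviiiiviiviiiivii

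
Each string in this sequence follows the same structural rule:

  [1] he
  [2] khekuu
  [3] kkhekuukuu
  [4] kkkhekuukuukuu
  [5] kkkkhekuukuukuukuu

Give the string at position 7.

Every step adds k to the front and kuu to the end of the previous string.
From kkkkhekuukuukuukuu, 2 further steps: kkkkhekuukuukuukuu → kkkkkhekuukuukuukuukuu → (answer).

kkkkkkhekuukuukuukuukuukuu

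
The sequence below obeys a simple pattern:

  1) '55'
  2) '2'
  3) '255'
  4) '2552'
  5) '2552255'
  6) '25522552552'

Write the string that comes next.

This is a Fibonacci-style word recurrence s(k) = s(k−1)·s(k−2): e.g. 2·55 = 255.
So term 7 is 25522552552·2552255.

255225525522552255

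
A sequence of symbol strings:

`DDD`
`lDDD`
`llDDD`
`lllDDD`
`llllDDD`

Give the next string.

The strings grow by a fixed prefix l each time.
So the next term is l·llllDDD.

lllllDDD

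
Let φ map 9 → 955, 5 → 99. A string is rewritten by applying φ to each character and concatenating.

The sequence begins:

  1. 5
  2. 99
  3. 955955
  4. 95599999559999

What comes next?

95599999559559559559559999955955955955

φ(95599999559999) expands symbol-by-symbol to 955 99 99 955 955 955 955 955 99 99 955 955 955 955; joining the 14 pieces gives the next term.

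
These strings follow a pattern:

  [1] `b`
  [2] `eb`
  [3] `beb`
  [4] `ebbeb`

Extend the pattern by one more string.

bebebbeb

Each term (from the third on) is the two preceding terms concatenated in order: term 3 = b·eb = beb.
So term 5 is beb·ebbeb.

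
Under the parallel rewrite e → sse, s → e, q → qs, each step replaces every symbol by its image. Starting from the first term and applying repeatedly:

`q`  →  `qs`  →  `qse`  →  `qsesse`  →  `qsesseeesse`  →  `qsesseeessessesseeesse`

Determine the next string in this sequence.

qsesseeessessesseeesseeesseeessessesseeesse

φ(qsesseeessessesseeesse) expands symbol-by-symbol to qs e sse e e sse sse sse e e sse e e sse e e sse sse sse e e sse; joining the 22 pieces gives the next term.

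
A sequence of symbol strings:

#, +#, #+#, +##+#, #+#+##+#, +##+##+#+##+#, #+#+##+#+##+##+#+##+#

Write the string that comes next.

+##+##+#+##+##+#+##+#+##+##+#+##+#

Each term (from the third on) is the two preceding terms concatenated in order: term 3 = #·+# = #+#.
So term 8 is +##+##+#+##+#·#+#+##+#+##+##+#+##+#.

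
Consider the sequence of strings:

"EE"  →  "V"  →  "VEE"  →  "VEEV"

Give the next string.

From term 3 onward, concatenate the last term with the second-to-last: V·EE = VEE, VEE·V = VEEV, …
Continuing: VEEV · VEE gives term 5.

VEEVVEE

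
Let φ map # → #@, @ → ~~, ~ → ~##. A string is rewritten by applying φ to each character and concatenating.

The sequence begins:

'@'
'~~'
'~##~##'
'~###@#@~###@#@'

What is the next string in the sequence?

Rewriting the 14 symbols of ~###@#@~###@#@ one by one yields ~## #@ #@ #@ ~~ #@ ~~ ~## #@ #@ #@ ~~ #@ ~~; concatenated:

~###@#@#@~~#@~~~###@#@#@~~#@~~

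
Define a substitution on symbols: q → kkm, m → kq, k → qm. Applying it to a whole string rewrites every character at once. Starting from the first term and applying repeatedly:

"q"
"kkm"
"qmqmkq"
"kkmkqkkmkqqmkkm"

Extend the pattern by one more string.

qmqmkqqmkkmqmqmkqqmkkmkkmkqqmqmkq

Replace each of the 15 characters of kkmkqkkmkqqmkkm in place — qm qm kq qm kkm qm qm kq qm kkm kkm kq qm qm kq — and concatenate.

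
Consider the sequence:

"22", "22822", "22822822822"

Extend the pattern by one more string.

Each string is two copies of the previous one joined by '8'.
So the next term is two copies of 22822822822 with '8' between the halves.

22822822822822822822822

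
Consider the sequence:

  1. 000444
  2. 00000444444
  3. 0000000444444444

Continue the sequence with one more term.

Term n consists of 2n+1 0's, followed by 3n 4's (n = 1, 2, …).
Setting n = 4 gives 9, 12 characters in each block.

000000000444444444444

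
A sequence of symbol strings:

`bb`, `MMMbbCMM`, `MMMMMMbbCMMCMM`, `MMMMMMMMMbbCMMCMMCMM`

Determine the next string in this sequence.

Each term wraps the previous one in MMM on the left and CMM on the right.
So the next term is MMM·MMMMMMMMMbbCMMCMMCMM·CMM.

MMMMMMMMMMMMbbCMMCMMCMMCMM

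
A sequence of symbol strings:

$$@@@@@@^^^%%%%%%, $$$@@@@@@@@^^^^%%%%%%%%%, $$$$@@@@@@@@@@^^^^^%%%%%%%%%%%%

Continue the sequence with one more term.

Term n consists of n $'s, followed by 2n+2 @'s, followed by n+1 ^'s, followed by 3n %'s, where the shown terms are n = 2, 3, 4.
For the next term, n = 5, so the run lengths are 5, 12, 6, 15.

$$$$$@@@@@@@@@@@@^^^^^^%%%%%%%%%%%%%%%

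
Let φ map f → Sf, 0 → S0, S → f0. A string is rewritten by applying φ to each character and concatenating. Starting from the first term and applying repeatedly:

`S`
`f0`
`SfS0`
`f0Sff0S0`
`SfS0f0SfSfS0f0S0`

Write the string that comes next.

Applying the rule to each of the 16 symbols of SfS0f0SfSfS0f0S0 gives the pieces f0 Sf f0 S0 Sf S0 f0 Sf f0 Sf f0 S0 Sf S0 f0 S0, which concatenate to the answer.

f0Sff0S0SfS0f0Sff0Sff0S0SfS0f0S0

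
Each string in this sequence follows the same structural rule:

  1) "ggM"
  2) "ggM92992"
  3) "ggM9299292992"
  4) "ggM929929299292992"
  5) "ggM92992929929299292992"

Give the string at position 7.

Every step adds 92992 to the end: s(k+1) = s(k)·92992.
From ggM92992929929299292992, 2 further steps: ggM92992929929299292992 → ggM9299292992929929299292992 → (answer).

ggM929929299292992929929299292992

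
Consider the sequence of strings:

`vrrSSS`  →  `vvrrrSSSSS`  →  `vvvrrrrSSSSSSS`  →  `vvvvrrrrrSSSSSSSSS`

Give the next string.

vvvvvrrrrrrSSSSSSSSSSS

Each string has the form v^{n} r^{n+1} S^{2n+1} (n = 1, 2, …).
Setting n = 5 gives 5, 6, 11 characters in each block.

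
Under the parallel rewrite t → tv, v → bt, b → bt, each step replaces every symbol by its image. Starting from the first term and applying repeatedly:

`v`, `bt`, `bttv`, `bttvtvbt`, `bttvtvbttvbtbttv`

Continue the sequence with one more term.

Rewriting the 16 symbols of bttvtvbttvbtbttv one by one yields bt tv tv bt tv bt bt tv tv bt bt tv bt tv tv bt; concatenated:

bttvtvbttvbtbttvtvbtbttvbttvtvbt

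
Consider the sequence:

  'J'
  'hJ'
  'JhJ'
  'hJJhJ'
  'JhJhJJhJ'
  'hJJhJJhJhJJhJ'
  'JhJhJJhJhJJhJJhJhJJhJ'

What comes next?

hJJhJJhJhJJhJJhJhJJhJhJJhJJhJhJJhJ

From term 3 onward, concatenate the second-to-last term with the last: J·hJ = JhJ, hJ·JhJ = hJJhJ, …
Continuing: hJJhJJhJhJJhJ · JhJhJJhJhJJhJJhJhJJhJ gives term 8.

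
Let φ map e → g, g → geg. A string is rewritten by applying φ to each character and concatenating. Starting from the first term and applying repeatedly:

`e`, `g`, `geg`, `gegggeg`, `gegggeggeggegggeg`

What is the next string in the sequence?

gegggeggeggegggeggegggeggegggeggeggegggeg

Applying the rule to each of the 17 symbols of gegggeggeggegggeg gives the pieces geg g geg geg geg g geg geg g geg geg g geg geg geg g geg, which concatenate to the answer.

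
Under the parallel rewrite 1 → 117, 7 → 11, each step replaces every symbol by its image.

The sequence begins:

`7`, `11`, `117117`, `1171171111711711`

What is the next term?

11711711117117111171171171171111711711117117

Replace each of the 16 characters of 1171171111711711 in place — 117 117 11 117 117 11 117 117 117 117 11 117 117 11 117 117 — and concatenate.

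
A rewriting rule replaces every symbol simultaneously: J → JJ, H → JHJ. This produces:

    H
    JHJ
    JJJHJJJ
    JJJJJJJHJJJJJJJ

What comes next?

JJJJJJJJJJJJJJJHJJJJJJJJJJJJJJJ

φ(JJJJJJJHJJJJJJJ) expands symbol-by-symbol to JJ JJ JJ JJ JJ JJ JJ JHJ JJ JJ JJ JJ JJ JJ JJ; joining the 15 pieces gives the next term.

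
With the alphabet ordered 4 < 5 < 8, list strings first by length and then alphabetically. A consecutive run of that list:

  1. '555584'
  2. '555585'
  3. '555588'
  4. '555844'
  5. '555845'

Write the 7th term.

Advancing 2 positions from 555845 through 555845 → 555848 reaches term 7.

555854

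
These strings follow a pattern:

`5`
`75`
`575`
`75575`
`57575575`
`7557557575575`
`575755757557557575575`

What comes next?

Each term (from the third on) is the two preceding terms concatenated in order: term 3 = 5·75 = 575.
Continuing: 7557557575575 · 575755757557557575575 gives term 8.

7557557575575575755757557557575575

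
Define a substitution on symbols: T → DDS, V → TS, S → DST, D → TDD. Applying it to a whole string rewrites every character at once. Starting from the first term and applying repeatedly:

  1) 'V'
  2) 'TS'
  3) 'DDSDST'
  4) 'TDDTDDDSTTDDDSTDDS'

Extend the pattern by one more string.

Rewriting the 18 symbols of TDDTDDDSTTDDDSTDDS one by one yields DDS TDD TDD DDS TDD TDD TDD DST DDS DDS TDD TDD TDD DST DDS TDD TDD DST; concatenated:

DDSTDDTDDDDSTDDTDDTDDDSTDDSDDSTDDTDDTDDDSTDDSTDDTDDDST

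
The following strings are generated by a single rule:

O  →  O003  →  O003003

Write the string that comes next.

O003003003

The strings grow by a fixed suffix 003 each time.
One more step from O003003 gives the answer.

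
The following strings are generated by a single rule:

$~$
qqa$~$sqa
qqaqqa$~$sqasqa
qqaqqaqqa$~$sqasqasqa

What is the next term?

qqaqqaqqaqqa$~$sqasqasqasqa

Every step adds qqa to the front and sqa to the end of the previous string.
So the next term is qqa·qqaqqaqqa$~$sqasqasqa·sqa.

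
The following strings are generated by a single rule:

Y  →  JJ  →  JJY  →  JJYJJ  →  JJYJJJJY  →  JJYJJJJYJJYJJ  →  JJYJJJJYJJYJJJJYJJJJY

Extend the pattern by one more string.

Each term (from the third on) is the previous term followed by the one before it: term 3 = JJ·Y = JJY.
Continuing: JJYJJJJYJJYJJJJYJJJJY · JJYJJJJYJJYJJ gives term 8.

JJYJJJJYJJYJJJJYJJJJYJJYJJJJYJJYJJ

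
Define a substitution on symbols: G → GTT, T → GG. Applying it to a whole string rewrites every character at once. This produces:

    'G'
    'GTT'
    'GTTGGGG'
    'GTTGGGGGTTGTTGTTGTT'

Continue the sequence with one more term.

φ(GTTGGGGGTTGTTGTTGTT) expands symbol-by-symbol to GTT GG GG GTT GTT GTT GTT GTT GG GG GTT GG GG GTT GG GG GTT GG GG; joining the 19 pieces gives the next term.

GTTGGGGGTTGTTGTTGTTGTTGGGGGTTGGGGGTTGGGGGTTGGGG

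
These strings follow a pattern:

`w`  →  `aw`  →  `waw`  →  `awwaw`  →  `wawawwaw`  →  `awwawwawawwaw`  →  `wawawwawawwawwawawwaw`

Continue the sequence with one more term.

This is a Fibonacci-style word recurrence s(k) = s(k−2)·s(k−1): e.g. w·aw = waw.
The next term joins awwawwawawwaw and wawawwawawwawwawawwaw.

awwawwawawwawwawawwawawwawwawawwaw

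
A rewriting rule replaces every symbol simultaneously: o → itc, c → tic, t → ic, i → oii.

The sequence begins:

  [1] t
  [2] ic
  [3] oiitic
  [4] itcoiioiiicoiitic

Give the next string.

oiiicticitcoiioiiitcoiioiioiiticitcoiioiiicoiitic

Replace each of the 17 characters of itcoiioiiicoiitic in place — oii ic tic itc oii oii itc oii oii oii tic itc oii oii ic oii tic — and concatenate.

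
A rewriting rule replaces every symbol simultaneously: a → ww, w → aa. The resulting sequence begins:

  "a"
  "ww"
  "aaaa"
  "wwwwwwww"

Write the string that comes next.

Expanding wwwwwwww: w→aa, w→aa, w→aa, w→aa, w→aa, w→aa, w→aa, w→aa. Concatenated: aa aa aa aa aa aa aa aa.

aaaaaaaaaaaaaaaa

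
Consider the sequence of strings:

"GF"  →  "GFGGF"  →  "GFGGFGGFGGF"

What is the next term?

Every step duplicates the string with 'G' between the halves.
One more doubling of GFGGFGGFGGF gives the answer.

GFGGFGGFGGFGGFGGFGGFGGF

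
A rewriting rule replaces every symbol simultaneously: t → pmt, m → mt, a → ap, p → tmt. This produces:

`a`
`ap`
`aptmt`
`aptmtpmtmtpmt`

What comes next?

Rewriting the 13 symbols of aptmtpmtmtpmt one by one yields ap tmt pmt mt pmt tmt mt pmt mt pmt tmt mt pmt; concatenated:

aptmtpmtmtpmttmtmtpmtmtpmttmtmtpmt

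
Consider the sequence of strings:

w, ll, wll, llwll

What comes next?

From term 3 onward, concatenate the second-to-last term with the last: w·ll = wll, ll·wll = llwll, …
Continuing: wll · llwll gives term 5.

wllllwll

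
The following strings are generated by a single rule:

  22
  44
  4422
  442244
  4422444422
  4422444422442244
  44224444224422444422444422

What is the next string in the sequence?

442244442244224444224444224422444422442244

This is a Fibonacci-style word recurrence s(k) = s(k−1)·s(k−2): e.g. 44·22 = 4422.
So term 8 is 44224444224422444422444422·4422444422442244.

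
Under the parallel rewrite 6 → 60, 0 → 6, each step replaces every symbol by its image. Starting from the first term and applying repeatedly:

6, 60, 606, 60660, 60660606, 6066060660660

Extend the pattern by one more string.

606606066066060660606

φ(6066060660660) expands symbol-by-symbol to 60 6 60 60 6 60 6 60 60 6 60 60 6; joining the 13 pieces gives the next term.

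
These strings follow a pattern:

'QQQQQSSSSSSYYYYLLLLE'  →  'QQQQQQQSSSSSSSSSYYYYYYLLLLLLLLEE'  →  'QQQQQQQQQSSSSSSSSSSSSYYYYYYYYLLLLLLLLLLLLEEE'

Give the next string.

Term n consists of 2n+3 Q's, followed by 3n+3 S's, followed by 2n+2 Y's, followed by 4n L's, followed by n E's (n = 1, 2, …).
Setting n = 4 gives 11, 15, 10, 16, 4 characters in each block.

QQQQQQQQQQQSSSSSSSSSSSSSSSYYYYYYYYYYLLLLLLLLLLLLLLLLEEEE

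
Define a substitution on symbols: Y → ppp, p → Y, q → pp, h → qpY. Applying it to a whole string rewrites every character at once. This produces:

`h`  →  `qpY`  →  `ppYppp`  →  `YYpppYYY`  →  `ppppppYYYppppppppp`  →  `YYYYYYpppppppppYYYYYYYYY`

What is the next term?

Applying the rule to each of the 24 symbols of YYYYYYpppppppppYYYYYYYYY gives the pieces ppp ppp ppp ppp ppp ppp Y Y Y Y Y Y Y Y Y ppp ppp ppp ppp ppp ppp ppp ppp ppp, which concatenate to the answer.

ppppppppppppppppppYYYYYYYYYppppppppppppppppppppppppppp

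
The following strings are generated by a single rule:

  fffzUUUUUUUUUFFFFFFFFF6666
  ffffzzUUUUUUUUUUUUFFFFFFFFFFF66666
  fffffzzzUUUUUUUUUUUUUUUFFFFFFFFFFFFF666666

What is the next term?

Each string has the form f^{n} z^{n-2} U^{3n} F^{2n+3} 6^{n+1}, where the shown terms are n = 3, 4, 5.
Setting n = 6 gives 6, 4, 18, 15, 7 characters in each block.

ffffffzzzzUUUUUUUUUUUUUUUUUUFFFFFFFFFFFFFFF6666666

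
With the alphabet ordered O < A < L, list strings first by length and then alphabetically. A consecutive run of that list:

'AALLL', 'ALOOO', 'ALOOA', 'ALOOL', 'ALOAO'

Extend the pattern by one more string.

The successor of ALOAO increments the rightmost position that isn't already L and resets every position after it to O.

ALOAA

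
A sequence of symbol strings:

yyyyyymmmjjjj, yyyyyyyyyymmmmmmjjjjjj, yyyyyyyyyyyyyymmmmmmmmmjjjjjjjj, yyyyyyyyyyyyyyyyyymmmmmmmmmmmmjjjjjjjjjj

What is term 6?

Reading off run lengths: y runs 6, 10, 14, 18; m runs 3, 6, 9, 12; j runs 4, 6, 8, 10 — each is linear in n (n = 1, 2, …).
Setting n = 6 gives 26, 18, 14 characters in each block.

yyyyyyyyyyyyyyyyyyyyyyyyyymmmmmmmmmmmmmmmmmmjjjjjjjjjjjjjj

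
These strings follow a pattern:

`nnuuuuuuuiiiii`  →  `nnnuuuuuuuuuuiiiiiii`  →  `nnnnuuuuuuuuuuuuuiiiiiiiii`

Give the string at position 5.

Term n consists of n n's, followed by 3n+1 u's, followed by 2n+1 i's, where the shown terms are n = 2, 3, 4.
For term 5, n = 6, so the run lengths are 6, 19, 13.

nnnnnnuuuuuuuuuuuuuuuuuuuiiiiiiiiiiiii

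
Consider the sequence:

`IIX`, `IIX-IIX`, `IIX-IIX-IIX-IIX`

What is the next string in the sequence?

s(k+1) = s(k)·-·s(k) — each term doubles the last with '-' between the halves.
Doubling IIX-IIX-IIX-IIX with '-' between the halves:

IIX-IIX-IIX-IIX-IIX-IIX-IIX-IIX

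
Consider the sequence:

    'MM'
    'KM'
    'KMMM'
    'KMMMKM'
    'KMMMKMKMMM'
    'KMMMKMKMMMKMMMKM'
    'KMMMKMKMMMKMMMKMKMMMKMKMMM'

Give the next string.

KMMMKMKMMMKMMMKMKMMMKMKMMMKMMMKMKMMMKMMMKM

Each term (from the third on) is the previous term followed by the one before it: term 3 = KM·MM = KMMM.
The next term joins KMMMKMKMMMKMMMKMKMMMKMKMMM and KMMMKMKMMMKMMMKM.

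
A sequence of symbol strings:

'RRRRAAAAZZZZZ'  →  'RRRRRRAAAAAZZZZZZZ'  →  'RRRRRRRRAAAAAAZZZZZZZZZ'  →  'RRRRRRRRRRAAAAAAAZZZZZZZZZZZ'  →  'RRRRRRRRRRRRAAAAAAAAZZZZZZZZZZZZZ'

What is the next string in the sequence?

Reading off run lengths: R runs 4, 6, 8, 10, 12; A runs 4, 5, 6, 7, 8; Z runs 5, 7, 9, 11, 13 — each is linear in n, where the shown terms are n = 2, 3, 4, 5, 6.
Setting n = 7 gives 14, 9, 15 characters in each block.

RRRRRRRRRRRRRRAAAAAAAAAZZZZZZZZZZZZZZZ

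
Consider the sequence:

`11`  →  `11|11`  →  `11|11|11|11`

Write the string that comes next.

11|11|11|11|11|11|11|11

Every step duplicates the string with '|' between the halves.
So the next term is two copies of 11|11|11|11 with '|' between the halves.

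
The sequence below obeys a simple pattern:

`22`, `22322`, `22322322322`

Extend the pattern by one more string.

22322322322322322322322

Every step duplicates the string with '3' between the halves.
One more doubling of 22322322322 gives the answer.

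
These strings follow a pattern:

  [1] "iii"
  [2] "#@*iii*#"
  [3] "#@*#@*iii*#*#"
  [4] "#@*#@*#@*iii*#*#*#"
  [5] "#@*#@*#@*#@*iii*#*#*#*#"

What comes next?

#@*#@*#@*#@*#@*iii*#*#*#*#*#

Every step adds #@* to the front and *# to the end of the previous string.
One more step from #@*#@*#@*#@*iii*#*#*#*# gives the answer.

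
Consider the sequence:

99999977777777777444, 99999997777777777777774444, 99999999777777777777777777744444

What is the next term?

99999999977777777777777777777777444444

Each string has the form 9^{n+3} 7^{4n-1} 4^{n}, where the shown terms are n = 3, 4, 5.
At n = 6 the blocks have lengths 9, 23, 6.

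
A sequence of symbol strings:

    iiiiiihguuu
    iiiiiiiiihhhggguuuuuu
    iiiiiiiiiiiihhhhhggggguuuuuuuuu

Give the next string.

iiiiiiiiiiiiiiihhhhhhhggggggguuuuuuuuuuuu

Each string has the form i^{3n+3} h^{2n-1} g^{2n-1} u^{3n} (n = 1, 2, …).
For the next term, n = 4, so the run lengths are 15, 7, 7, 12.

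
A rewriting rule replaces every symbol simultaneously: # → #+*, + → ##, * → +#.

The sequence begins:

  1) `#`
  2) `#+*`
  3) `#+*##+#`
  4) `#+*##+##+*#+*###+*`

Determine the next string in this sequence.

Rewriting the 18 symbols of #+*##+##+*#+*###+* one by one yields #+* ## +# #+* #+* ## #+* #+* ## +# #+* ## +# #+* #+* #+* ## +#; concatenated:

#+*##+##+*#+*###+*#+*##+##+*##+##+*#+*#+*##+#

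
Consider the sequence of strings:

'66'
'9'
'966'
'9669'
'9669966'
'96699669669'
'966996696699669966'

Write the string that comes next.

96699669669966996696699669669

From term 3 onward, concatenate the last term with the second-to-last: 9·66 = 966, 966·9 = 9669, …
So term 8 is 966996696699669966·96699669669.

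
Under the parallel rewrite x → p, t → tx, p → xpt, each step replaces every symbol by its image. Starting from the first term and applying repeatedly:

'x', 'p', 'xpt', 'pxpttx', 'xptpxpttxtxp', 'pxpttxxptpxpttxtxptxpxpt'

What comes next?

Applying the rule to each of the 24 symbols of pxpttxxptpxpttxtxptxpxpt gives the pieces xpt p xpt tx tx p p xpt tx xpt p xpt tx tx p tx p xpt tx p xpt p xpt tx, which concatenate to the answer.

xptpxpttxtxppxpttxxptpxpttxtxptxpxpttxpxptpxpttx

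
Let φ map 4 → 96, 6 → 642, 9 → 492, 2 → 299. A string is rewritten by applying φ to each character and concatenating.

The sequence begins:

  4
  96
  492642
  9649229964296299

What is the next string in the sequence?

Replace each of the 16 characters of 9649229964296299 in place — 492 642 96 492 299 299 492 492 642 96 299 492 642 299 492 492 — and concatenate.

4926429649229929949249264296299492642299492492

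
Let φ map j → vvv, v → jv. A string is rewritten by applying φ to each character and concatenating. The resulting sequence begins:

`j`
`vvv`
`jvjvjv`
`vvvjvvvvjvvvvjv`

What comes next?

Applying the rule to each of the 15 symbols of vvvjvvvvjvvvvjv gives the pieces jv jv jv vvv jv jv jv jv vvv jv jv jv jv vvv jv, which concatenate to the answer.

jvjvjvvvvjvjvjvjvvvvjvjvjvjvvvvjv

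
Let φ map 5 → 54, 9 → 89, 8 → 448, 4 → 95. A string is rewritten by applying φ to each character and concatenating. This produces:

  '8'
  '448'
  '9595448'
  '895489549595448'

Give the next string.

448895495448895495895489549595448

Applying the rule to each of the 15 symbols of 895489549595448 gives the pieces 448 89 54 95 448 89 54 95 89 54 89 54 95 95 448, which concatenate to the answer.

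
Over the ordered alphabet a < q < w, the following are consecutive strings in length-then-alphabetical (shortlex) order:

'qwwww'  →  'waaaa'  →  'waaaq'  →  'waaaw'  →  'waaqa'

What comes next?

Treat waaqa as a base-3 numeral over the given alphabet and add one, carrying through any trailing w's.

waaqq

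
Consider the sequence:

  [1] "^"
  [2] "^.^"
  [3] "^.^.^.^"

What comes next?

Each string is two copies of the previous one joined by '.'.
One more doubling of ^.^.^.^ gives the answer.

^.^.^.^.^.^.^.^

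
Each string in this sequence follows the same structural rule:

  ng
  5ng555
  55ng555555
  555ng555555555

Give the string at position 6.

55555ng555555555555555

s(k+1) = 5·s(k)·555, so each term gains 5 as a prefix and 555 as a suffix.
From 555ng555555555, 2 further steps: 555ng555555555 → 5555ng555555555555 → (answer).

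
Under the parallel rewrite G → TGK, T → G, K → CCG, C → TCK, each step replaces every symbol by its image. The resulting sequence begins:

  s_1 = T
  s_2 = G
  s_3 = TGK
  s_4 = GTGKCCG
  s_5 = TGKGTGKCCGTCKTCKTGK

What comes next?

GTGKCCGTGKGTGKCCGTCKTCKTGKGTCKCCGGTCKCCGGTGKCCG

φ(TGKGTGKCCGTCKTCKTGK) expands symbol-by-symbol to G TGK CCG TGK G TGK CCG TCK TCK TGK G TCK CCG G TCK CCG G TGK CCG; joining the 19 pieces gives the next term.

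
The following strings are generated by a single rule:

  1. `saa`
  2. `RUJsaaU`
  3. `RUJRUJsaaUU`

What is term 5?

RUJRUJRUJRUJsaaUUUU

Each term wraps the previous one in RUJ on the left and U on the right.
From RUJRUJsaaUU, 2 further steps: RUJRUJsaaUU → RUJRUJRUJsaaUUU → (answer).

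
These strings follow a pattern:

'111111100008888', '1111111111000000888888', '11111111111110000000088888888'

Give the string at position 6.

Each string has the form 1^{3n+1} 0^{2n} 8^{2n}, where the shown terms are n = 2, 3, 4.
At n = 7 the blocks have lengths 22, 14, 14.

11111111111111111111110000000000000088888888888888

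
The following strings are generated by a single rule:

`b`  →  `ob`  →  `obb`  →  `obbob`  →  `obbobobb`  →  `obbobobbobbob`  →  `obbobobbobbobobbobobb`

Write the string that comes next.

From term 3 onward, concatenate the last term with the second-to-last: ob·b = obb, obb·ob = obbob, …
Continuing: obbobobbobbobobbobobb · obbobobbobbob gives term 8.

obbobobbobbobobbobobbobbobobbobbob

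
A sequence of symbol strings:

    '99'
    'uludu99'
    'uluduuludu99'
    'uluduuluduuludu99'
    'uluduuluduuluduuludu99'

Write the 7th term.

Each term is the previous one with uludu prepended.
From uluduuluduuluduuludu99, 2 further steps: uluduuluduuluduuludu99 → uluduuluduuluduuluduuludu99 → (answer).

uluduuluduuluduuluduuluduuludu99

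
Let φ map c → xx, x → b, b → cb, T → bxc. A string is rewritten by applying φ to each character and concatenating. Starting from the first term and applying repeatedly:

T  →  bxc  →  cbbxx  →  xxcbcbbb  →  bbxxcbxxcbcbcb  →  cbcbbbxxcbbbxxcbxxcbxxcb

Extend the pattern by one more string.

xxcbxxcbcbcbbbxxcbcbcbbbxxcbbbxxcbbbxxcb

Replace each of the 24 characters of cbcbbbxxcbbbxxcbxxcbxxcb in place — xx cb xx cb cb cb b b xx cb cb cb b b xx cb b b xx cb b b xx cb — and concatenate.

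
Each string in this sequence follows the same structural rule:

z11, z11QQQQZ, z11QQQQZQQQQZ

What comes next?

Every step adds QQQQZ to the end: s(k+1) = s(k)·QQQQZ.
So the next term is z11QQQQZQQQQZ·QQQQZ.

z11QQQQZQQQQZQQQQZ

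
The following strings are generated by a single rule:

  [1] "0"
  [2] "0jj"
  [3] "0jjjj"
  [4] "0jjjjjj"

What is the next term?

The strings grow by a fixed suffix jj each time.
Applying this once more to 0jjjjjj:

0jjjjjjjj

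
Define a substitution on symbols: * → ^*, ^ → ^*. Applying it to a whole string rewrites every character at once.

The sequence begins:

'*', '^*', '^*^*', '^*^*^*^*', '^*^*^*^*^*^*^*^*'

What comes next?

Applying the rule to each of the 16 symbols of ^*^*^*^*^*^*^*^* gives the pieces ^* ^* ^* ^* ^* ^* ^* ^* ^* ^* ^* ^* ^* ^* ^* ^*, which concatenate to the answer.

^*^*^*^*^*^*^*^*^*^*^*^*^*^*^*^*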